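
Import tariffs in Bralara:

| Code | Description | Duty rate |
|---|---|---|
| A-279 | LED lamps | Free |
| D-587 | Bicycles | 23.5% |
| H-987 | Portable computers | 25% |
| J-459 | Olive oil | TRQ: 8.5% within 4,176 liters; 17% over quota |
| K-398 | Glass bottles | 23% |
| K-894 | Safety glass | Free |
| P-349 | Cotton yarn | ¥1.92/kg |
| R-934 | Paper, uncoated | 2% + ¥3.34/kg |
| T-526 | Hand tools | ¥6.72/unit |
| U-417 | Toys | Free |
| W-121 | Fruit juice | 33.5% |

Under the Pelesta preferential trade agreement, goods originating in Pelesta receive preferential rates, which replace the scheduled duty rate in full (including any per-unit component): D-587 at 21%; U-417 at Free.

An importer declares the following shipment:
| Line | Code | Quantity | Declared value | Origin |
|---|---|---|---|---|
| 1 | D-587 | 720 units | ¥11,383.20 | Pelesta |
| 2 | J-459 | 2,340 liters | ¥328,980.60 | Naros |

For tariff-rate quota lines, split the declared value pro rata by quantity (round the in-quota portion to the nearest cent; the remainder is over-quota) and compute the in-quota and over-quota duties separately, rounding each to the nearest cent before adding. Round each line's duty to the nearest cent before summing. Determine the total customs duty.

Line 1 (D-587, Pelesta, 720 units, ¥11,383.20):
Base rate for D-587 is 23.5%.
Origin Pelesta qualifies under the Bralara–Pelesta agreement and D-587 is covered: preferential rate 21% applies instead.
Duty = ¥11,383.20 × 21% = ¥2,390.47.
Line 2 (J-459, Naros, 2,340 liters, ¥328,980.60):
Code J-459 is under a tariff-rate quota (threshold 4,176 liters). Quantity 2,340 liters is within the quota, so the in-quota rate 8.5% applies to the full value.
Duty = ¥328,980.60 × 8.5% = ¥27,963.35.
Total = ¥2,390.47 + ¥27,963.35 = ¥30,353.82.

¥30,353.82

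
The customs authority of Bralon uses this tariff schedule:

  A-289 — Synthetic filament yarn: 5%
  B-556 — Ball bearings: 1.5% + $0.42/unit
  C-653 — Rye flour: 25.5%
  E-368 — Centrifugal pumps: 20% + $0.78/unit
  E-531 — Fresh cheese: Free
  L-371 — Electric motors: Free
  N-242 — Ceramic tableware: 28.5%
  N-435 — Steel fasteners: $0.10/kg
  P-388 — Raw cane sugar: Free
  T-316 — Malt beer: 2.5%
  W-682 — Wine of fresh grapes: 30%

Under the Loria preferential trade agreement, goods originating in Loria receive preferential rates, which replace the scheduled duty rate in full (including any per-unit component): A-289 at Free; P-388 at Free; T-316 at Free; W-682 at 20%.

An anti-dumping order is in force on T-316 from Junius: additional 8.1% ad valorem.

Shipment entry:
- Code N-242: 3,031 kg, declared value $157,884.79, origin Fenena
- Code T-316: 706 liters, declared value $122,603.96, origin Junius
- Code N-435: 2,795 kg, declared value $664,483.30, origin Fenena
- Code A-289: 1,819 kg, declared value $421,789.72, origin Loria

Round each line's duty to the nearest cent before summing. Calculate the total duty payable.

$58,272.69

Line 1 (N-242, Fenena, 3,031 kg, $157,884.79):
Base rate for N-242 is 28.5%.
Duty = $157,884.79 × 28.5% = $44,997.17.
Line 2 (T-316, Junius, 706 liters, $122,603.96):
Base rate for T-316 is 2.5%.
T-316 has an FTA preferential rate, but origin Junius is not Loria; base rate stands.
Additional duty on T-316 from Junius: +8.1%. Applied ad valorem rate: 2.5% + 8.1% = 10.6%.
Duty = $122,603.96 × 10.6% = $12,996.02.
Line 3 (N-435, Fenena, 2,795 kg, $664,483.30):
Base rate for N-435 is $0.10/kg.
Duty = 2,795 × $0.10 = $279.50.
Line 4 (A-289, Loria, 1,819 kg, $421,789.72):
Base rate for A-289 is 5%.
Origin Loria qualifies under the Bralon–Loria agreement and A-289 is covered: preferential rate Free applies instead.
Duty = $421,789.72 × 0% = $0.00.
Total = $44,997.17 + $12,996.02 + $279.50 + $0.00 = $58,272.69.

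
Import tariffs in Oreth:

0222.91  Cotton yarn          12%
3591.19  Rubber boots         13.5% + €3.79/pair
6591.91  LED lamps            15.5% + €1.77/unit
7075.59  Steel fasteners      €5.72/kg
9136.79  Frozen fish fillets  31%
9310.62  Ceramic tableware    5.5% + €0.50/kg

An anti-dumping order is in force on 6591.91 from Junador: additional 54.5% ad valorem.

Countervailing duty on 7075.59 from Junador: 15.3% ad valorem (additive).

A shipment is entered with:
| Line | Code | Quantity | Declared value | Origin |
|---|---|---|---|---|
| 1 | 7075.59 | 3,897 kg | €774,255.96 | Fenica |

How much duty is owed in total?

€22,290.84

Line 1 (7075.59, Fenica, 3,897 kg, €774,255.96):
Base rate for 7075.59 is €5.72/kg.
The additional-duty order on 7075.59 targets Junador, not Fenica; it does not apply.
Duty = 3,897 × €5.72 = €22,290.84.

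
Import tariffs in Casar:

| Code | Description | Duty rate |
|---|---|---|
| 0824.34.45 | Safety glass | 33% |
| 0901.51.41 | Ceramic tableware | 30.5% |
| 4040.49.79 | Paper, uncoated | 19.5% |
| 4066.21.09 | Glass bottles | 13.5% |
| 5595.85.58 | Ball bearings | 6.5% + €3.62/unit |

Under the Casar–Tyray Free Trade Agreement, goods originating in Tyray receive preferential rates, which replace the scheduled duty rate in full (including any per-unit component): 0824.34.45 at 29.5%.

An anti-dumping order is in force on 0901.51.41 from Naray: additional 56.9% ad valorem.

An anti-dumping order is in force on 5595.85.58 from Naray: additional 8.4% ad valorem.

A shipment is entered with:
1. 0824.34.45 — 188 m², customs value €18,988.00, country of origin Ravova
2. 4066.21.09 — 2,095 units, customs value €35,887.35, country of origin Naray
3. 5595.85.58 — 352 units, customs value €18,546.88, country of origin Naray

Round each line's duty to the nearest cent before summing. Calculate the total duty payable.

Line 1 (0824.34.45, Ravova, 188 m², €18,988.00):
Base rate for 0824.34.45 is 33%.
0824.34.45 has an FTA preferential rate, but origin Ravova is not Tyray; base rate stands.
Duty = €18,988.00 × 33% = €6,266.04.
Line 2 (4066.21.09, Naray, 2,095 units, €35,887.35):
Base rate for 4066.21.09 is 13.5%.
Duty = €35,887.35 × 13.5% = €4,844.79.
Line 3 (5595.85.58, Naray, 352 units, €18,546.88):
Base rate for 5595.85.58 is 6.5% + €3.62/unit.
Additional duty on 5595.85.58 from Naray: +8.4%. Applied ad valorem rate: 6.5% + 8.4% = 14.9%.
Duty = €18,546.88 × 14.9% + 352 × €3.62 = €4,037.73.
Total = €6,266.04 + €4,844.79 + €4,037.73 = €15,148.56.

€15,148.56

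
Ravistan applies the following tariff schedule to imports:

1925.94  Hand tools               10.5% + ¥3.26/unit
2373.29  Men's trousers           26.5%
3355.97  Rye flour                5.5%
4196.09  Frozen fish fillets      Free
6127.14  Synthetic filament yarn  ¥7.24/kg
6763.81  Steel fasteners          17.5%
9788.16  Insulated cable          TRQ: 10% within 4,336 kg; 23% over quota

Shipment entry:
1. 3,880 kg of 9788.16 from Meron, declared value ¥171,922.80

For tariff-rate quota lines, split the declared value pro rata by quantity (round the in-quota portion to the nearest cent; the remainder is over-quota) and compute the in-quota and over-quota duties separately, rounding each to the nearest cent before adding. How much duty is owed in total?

¥17,192.28

Line 1 (9788.16, Meron, 3,880 kg, ¥171,922.80):
Code 9788.16 is under a tariff-rate quota (threshold 4,336 kg). Quantity 3,880 kg is within the quota, so the in-quota rate 10% applies to the full value.
Duty = ¥171,922.80 × 10% = ¥17,192.28.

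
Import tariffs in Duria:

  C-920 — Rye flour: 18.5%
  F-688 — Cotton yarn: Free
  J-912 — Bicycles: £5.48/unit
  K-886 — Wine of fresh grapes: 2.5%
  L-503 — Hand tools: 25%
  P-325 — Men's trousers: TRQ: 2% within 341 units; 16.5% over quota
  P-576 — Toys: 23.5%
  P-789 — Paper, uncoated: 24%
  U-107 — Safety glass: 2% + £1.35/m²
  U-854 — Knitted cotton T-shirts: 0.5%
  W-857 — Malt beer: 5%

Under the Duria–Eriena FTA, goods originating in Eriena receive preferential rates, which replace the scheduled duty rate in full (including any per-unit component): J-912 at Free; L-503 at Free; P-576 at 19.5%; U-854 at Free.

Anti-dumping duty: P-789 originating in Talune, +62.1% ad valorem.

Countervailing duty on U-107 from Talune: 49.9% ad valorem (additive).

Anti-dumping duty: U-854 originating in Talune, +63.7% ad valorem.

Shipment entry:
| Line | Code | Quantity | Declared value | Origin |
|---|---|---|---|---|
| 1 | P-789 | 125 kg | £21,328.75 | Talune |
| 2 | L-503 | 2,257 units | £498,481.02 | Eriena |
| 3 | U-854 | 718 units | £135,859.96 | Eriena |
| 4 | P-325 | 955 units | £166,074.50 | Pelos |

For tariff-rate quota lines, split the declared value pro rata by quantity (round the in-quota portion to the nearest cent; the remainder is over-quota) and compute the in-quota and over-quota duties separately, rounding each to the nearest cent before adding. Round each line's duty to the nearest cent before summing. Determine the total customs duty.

Line 1 (P-789, Talune, 125 kg, £21,328.75):
Base rate for P-789 is 24%.
Additional duty on P-789 from Talune: +62.1%. Applied ad valorem rate: 24% + 62.1% = 86.1%.
Duty = £21,328.75 × 86.1% = £18,364.05.
Line 2 (L-503, Eriena, 2,257 units, £498,481.02):
Base rate for L-503 is 25%.
Origin Eriena qualifies under the Duria–Eriena agreement and L-503 is covered: preferential rate Free applies instead.
Duty = £498,481.02 × 0% = £0.00.
Line 3 (U-854, Eriena, 718 units, £135,859.96):
Base rate for U-854 is 0.5%.
Origin Eriena qualifies under the Duria–Eriena agreement and U-854 is covered: preferential rate Free applies instead.
The additional-duty order on U-854 targets Talune, not Eriena; it does not apply.
Duty = £135,859.96 × 0% = £0.00.
Line 4 (P-325, Pelos, 955 units, £166,074.50):
Code P-325 is under a tariff-rate quota (threshold 341 units). In-quota: 341 units at 2%; over-quota: 614 units at 16.5%.
Pro-rata value split: in-quota = £166,074.50 × 341/955 = £59,299.90; over-quota = £166,074.50 − £59,299.90 = £106,774.60.
In-quota duty = £59,299.90 × 2% = £1,186.00. Over-quota duty = £106,774.60 × 16.5% = £17,617.81.
Line duty = £1,186.00 + £17,617.81 = £18,803.81.
Total = £18,364.05 + £0.00 + £0.00 + £18,803.81 = £37,167.86.

£37,167.86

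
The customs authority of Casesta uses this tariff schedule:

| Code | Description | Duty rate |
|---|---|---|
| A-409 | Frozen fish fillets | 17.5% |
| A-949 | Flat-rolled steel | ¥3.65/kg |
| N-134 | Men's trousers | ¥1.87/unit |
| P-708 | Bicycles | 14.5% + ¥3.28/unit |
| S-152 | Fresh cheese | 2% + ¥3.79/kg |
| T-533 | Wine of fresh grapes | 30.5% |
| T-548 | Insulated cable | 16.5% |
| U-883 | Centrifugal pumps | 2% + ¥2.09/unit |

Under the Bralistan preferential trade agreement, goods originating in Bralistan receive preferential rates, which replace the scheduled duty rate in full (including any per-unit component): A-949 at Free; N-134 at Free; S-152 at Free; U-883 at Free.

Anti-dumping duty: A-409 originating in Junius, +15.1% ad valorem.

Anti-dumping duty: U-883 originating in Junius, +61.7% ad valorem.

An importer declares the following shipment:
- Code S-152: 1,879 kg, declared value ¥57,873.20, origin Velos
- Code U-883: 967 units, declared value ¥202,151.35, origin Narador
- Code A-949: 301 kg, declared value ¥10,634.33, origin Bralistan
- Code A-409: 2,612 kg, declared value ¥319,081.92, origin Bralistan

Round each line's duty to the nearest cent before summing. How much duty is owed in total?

Line 1 (S-152, Velos, 1,879 kg, ¥57,873.20):
Base rate for S-152 is 2% + ¥3.79/kg.
S-152 has an FTA preferential rate, but origin Velos is not Bralistan; base rate stands.
Duty = ¥57,873.20 × 2% + 1,879 × ¥3.79 = ¥8,278.87.
Line 2 (U-883, Narador, 967 units, ¥202,151.35):
Base rate for U-883 is 2% + ¥2.09/unit.
U-883 has an FTA preferential rate, but origin Narador is not Bralistan; base rate stands.
The additional-duty order on U-883 targets Junius, not Narador; it does not apply.
Duty = ¥202,151.35 × 2% + 967 × ¥2.09 = ¥6,064.06.
Line 3 (A-949, Bralistan, 301 kg, ¥10,634.33):
Base rate for A-949 is ¥3.65/kg.
Origin Bralistan qualifies under the Casesta–Bralistan agreement and A-949 is covered: preferential rate Free applies instead.
Duty = ¥10,634.33 × 0% = ¥0.00.
Line 4 (A-409, Bralistan, 2,612 kg, ¥319,081.92):
Base rate for A-409 is 17.5%.
Origin Bralistan is the FTA partner but A-409 is not on the preference list; base rate stands.
The additional-duty order on A-409 targets Junius, not Bralistan; it does not apply.
Duty = ¥319,081.92 × 17.5% = ¥55,839.34.
Total = ¥8,278.87 + ¥6,064.06 + ¥0.00 + ¥55,839.34 = ¥70,182.27.

¥70,182.27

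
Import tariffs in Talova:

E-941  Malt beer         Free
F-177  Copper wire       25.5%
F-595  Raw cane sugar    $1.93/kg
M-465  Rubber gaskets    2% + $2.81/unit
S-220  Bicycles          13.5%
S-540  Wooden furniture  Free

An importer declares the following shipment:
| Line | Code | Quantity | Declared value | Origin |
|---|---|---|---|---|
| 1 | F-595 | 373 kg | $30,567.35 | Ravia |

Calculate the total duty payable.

Line 1 (F-595, Ravia, 373 kg, $30,567.35):
Base rate for F-595 is $1.93/kg.
Duty = 373 × $1.93 = $719.89.

$719.89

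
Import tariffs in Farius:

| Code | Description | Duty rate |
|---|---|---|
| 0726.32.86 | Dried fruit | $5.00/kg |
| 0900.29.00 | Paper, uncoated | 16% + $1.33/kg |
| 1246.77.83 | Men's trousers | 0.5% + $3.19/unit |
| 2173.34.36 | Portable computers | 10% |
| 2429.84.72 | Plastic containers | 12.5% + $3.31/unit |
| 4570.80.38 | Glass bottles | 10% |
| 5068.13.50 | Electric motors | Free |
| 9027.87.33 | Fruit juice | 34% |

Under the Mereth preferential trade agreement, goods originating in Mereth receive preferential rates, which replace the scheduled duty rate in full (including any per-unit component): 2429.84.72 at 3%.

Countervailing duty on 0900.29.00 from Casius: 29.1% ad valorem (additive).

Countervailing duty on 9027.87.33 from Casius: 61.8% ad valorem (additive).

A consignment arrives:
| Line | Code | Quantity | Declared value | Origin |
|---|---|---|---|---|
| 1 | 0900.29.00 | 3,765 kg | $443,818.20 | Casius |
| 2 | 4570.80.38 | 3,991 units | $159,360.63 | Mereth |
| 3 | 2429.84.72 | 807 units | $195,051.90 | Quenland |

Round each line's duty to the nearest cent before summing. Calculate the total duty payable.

Line 1 (0900.29.00, Casius, 3,765 kg, $443,818.20):
Base rate for 0900.29.00 is 16% + $1.33/kg.
Additional duty on 0900.29.00 from Casius: +29.1%. Applied ad valorem rate: 16% + 29.1% = 45.1%.
Duty = $443,818.20 × 45.1% + 3,765 × $1.33 = $205,169.46.
Line 2 (4570.80.38, Mereth, 3,991 units, $159,360.63):
Base rate for 4570.80.38 is 10%.
Origin Mereth is the FTA partner but 4570.80.38 is not on the preference list; base rate stands.
Duty = $159,360.63 × 10% = $15,936.06.
Line 3 (2429.84.72, Quenland, 807 units, $195,051.90):
Base rate for 2429.84.72 is 12.5% + $3.31/unit.
2429.84.72 has an FTA preferential rate, but origin Quenland is not Mereth; base rate stands.
Duty = $195,051.90 × 12.5% + 807 × $3.31 = $27,052.66.
Total = $205,169.46 + $15,936.06 + $27,052.66 = $248,158.18.

$248,158.18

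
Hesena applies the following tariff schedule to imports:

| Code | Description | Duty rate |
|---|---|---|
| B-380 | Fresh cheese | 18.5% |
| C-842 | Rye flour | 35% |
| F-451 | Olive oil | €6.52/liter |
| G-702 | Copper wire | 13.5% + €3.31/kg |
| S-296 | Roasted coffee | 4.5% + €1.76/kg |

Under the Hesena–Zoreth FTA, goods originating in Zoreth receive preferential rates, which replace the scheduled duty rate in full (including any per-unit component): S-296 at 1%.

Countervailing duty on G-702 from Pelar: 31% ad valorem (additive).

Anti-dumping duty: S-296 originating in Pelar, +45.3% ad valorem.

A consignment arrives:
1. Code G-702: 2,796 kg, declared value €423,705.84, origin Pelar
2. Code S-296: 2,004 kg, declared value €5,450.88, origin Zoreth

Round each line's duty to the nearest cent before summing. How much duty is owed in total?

€197,858.37

Line 1 (G-702, Pelar, 2,796 kg, €423,705.84):
Base rate for G-702 is 13.5% + €3.31/kg.
Additional duty on G-702 from Pelar: +31%. Applied ad valorem rate: 13.5% + 31% = 44.5%.
Duty = €423,705.84 × 44.5% + 2,796 × €3.31 = €197,803.86.
Line 2 (S-296, Zoreth, 2,004 kg, €5,450.88):
Base rate for S-296 is 4.5% + €1.76/kg.
Origin Zoreth qualifies under the Hesena–Zoreth agreement and S-296 is covered: preferential rate 1% applies instead.
The additional-duty order on S-296 targets Pelar, not Zoreth; it does not apply.
Duty = €5,450.88 × 1% = €54.51.
Total = €197,803.86 + €54.51 = €197,858.37.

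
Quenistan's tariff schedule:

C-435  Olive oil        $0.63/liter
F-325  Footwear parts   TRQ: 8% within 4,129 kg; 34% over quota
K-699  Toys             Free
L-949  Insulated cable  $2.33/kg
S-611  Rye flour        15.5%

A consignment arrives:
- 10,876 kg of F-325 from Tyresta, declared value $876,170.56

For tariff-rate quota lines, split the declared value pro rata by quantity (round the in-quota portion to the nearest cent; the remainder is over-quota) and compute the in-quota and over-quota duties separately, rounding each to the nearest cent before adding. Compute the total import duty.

Line 1 (F-325, Tyresta, 10,876 kg, $876,170.56):
Code F-325 is under a tariff-rate quota (threshold 4,129 kg). In-quota: 4,129 kg at 8%; over-quota: 6,747 kg at 34%.
Pro-rata value split: in-quota = $876,170.56 × 4,129/10,876 = $332,632.24; over-quota = $876,170.56 − $332,632.24 = $543,538.32.
In-quota duty = $332,632.24 × 8% = $26,610.58. Over-quota duty = $543,538.32 × 34% = $184,803.03.
Line duty = $26,610.58 + $184,803.03 = $211,413.61.

$211,413.61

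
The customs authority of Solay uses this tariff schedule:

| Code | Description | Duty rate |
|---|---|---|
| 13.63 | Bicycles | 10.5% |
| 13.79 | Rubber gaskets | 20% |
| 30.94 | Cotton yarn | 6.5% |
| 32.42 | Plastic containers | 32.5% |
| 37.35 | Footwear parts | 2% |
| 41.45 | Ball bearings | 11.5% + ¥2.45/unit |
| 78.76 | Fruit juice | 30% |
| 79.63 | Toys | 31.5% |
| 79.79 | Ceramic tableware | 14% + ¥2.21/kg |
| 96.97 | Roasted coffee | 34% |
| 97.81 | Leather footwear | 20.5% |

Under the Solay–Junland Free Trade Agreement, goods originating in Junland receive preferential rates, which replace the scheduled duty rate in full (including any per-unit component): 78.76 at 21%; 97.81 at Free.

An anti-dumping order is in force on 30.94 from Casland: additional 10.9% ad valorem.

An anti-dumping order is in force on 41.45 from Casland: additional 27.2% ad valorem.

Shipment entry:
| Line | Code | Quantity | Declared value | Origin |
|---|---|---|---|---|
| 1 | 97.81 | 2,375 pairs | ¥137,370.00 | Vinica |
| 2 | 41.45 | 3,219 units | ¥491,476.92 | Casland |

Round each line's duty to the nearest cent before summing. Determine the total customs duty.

¥226,248.97

Line 1 (97.81, Vinica, 2,375 pairs, ¥137,370.00):
Base rate for 97.81 is 20.5%.
97.81 has an FTA preferential rate, but origin Vinica is not Junland; base rate stands.
Duty = ¥137,370.00 × 20.5% = ¥28,160.85.
Line 2 (41.45, Casland, 3,219 units, ¥491,476.92):
Base rate for 41.45 is 11.5% + ¥2.45/unit.
Additional duty on 41.45 from Casland: +27.2%. Applied ad valorem rate: 11.5% + 27.2% = 38.7%.
Duty = ¥491,476.92 × 38.7% + 3,219 × ¥2.45 = ¥198,088.12.
Total = ¥28,160.85 + ¥198,088.12 = ¥226,248.97.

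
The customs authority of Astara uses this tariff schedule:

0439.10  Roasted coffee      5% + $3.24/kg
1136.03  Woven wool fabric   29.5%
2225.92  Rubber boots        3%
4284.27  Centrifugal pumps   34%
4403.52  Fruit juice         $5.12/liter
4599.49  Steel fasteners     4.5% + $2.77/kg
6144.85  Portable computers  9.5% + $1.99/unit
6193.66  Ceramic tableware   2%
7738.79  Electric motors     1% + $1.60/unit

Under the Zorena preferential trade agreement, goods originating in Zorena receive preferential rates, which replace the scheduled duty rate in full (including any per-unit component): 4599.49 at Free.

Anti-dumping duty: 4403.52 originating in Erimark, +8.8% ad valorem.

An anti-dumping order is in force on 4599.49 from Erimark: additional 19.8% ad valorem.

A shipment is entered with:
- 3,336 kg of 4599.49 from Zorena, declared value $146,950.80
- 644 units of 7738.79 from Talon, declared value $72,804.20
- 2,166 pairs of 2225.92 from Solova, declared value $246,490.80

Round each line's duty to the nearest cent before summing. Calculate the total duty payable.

$9,153.16

Line 1 (4599.49, Zorena, 3,336 kg, $146,950.80):
Base rate for 4599.49 is 4.5% + $2.77/kg.
Origin Zorena qualifies under the Astara–Zorena agreement and 4599.49 is covered: preferential rate Free applies instead.
The additional-duty order on 4599.49 targets Erimark, not Zorena; it does not apply.
Duty = $146,950.80 × 0% = $0.00.
Line 2 (7738.79, Talon, 644 units, $72,804.20):
Base rate for 7738.79 is 1% + $1.60/unit.
Duty = $72,804.20 × 1% + 644 × $1.60 = $1,758.44.
Line 3 (2225.92, Solova, 2,166 pairs, $246,490.80):
Base rate for 2225.92 is 3%.
Duty = $246,490.80 × 3% = $7,394.72.
Total = $0.00 + $1,758.44 + $7,394.72 = $9,153.16.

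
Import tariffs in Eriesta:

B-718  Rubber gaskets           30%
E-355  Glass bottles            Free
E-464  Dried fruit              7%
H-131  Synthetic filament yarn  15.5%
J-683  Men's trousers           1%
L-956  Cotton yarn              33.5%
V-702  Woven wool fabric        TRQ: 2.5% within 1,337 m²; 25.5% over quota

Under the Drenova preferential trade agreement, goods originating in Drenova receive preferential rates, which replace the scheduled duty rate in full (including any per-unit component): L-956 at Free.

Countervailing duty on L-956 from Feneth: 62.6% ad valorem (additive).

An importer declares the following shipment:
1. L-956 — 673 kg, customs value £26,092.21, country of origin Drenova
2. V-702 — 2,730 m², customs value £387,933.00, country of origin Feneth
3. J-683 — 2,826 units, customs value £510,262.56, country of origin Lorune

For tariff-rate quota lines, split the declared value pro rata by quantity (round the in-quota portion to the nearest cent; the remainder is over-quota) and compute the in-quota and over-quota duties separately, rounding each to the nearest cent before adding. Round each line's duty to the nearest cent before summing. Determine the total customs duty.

£60,328.37

Line 1 (L-956, Drenova, 673 kg, £26,092.21):
Base rate for L-956 is 33.5%.
Origin Drenova qualifies under the Eriesta–Drenova agreement and L-956 is covered: preferential rate Free applies instead.
The additional-duty order on L-956 targets Feneth, not Drenova; it does not apply.
Duty = £26,092.21 × 0% = £0.00.
Line 2 (V-702, Feneth, 2,730 m², £387,933.00):
Code V-702 is under a tariff-rate quota (threshold 1,337 m²). In-quota: 1,337 m² at 2.5%; over-quota: 1,393 m² at 25.5%.
Pro-rata value split: in-quota = £387,933.00 × 1,337/2,730 = £189,987.70; over-quota = £387,933.00 − £189,987.70 = £197,945.30.
In-quota duty = £189,987.70 × 2.5% = £4,749.69. Over-quota duty = £197,945.30 × 25.5% = £50,476.05.
Line duty = £4,749.69 + £50,476.05 = £55,225.74.
Line 3 (J-683, Lorune, 2,826 units, £510,262.56):
Base rate for J-683 is 1%.
Duty = £510,262.56 × 1% = £5,102.63.
Total = £0.00 + £55,225.74 + £5,102.63 = £60,328.37.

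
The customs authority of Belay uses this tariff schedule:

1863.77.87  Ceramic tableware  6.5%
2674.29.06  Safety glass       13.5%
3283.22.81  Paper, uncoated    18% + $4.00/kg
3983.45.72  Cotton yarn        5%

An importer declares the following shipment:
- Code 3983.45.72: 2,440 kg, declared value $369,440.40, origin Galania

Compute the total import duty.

$18,472.02

Line 1 (3983.45.72, Galania, 2,440 kg, $369,440.40):
Base rate for 3983.45.72 is 5%.
Duty = $369,440.40 × 5% = $18,472.02.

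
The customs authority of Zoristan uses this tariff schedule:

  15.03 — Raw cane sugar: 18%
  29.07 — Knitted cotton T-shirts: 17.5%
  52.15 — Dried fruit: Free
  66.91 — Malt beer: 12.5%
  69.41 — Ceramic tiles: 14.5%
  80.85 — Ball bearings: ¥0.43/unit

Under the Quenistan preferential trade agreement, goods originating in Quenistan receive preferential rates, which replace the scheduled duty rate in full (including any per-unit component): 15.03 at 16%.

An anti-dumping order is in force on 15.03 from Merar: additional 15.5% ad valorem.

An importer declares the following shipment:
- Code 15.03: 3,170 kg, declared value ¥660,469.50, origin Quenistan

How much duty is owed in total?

¥105,675.12

Line 1 (15.03, Quenistan, 3,170 kg, ¥660,469.50):
Base rate for 15.03 is 18%.
Origin Quenistan qualifies under the Zoristan–Quenistan agreement and 15.03 is covered: preferential rate 16% applies instead.
The additional-duty order on 15.03 targets Merar, not Quenistan; it does not apply.
Duty = ¥660,469.50 × 16% = ¥105,675.12.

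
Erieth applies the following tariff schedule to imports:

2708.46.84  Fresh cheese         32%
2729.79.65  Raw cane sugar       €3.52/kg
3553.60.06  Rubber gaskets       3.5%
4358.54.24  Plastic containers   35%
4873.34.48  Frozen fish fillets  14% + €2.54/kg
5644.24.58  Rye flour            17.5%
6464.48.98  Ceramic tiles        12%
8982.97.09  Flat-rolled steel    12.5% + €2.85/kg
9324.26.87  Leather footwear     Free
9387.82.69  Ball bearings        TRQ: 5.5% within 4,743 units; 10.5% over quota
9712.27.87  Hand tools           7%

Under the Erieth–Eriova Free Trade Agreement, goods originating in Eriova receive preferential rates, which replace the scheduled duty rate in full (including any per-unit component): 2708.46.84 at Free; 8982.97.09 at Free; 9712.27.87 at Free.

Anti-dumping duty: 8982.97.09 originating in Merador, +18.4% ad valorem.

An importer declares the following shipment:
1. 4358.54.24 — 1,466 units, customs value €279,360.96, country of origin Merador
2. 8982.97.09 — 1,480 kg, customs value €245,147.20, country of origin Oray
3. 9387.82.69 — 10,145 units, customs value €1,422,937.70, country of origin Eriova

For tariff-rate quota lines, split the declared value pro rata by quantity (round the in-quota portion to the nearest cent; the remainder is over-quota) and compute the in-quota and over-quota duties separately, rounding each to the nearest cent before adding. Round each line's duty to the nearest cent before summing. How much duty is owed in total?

Line 1 (4358.54.24, Merador, 1,466 units, €279,360.96):
Base rate for 4358.54.24 is 35%.
Duty = €279,360.96 × 35% = €97,776.34.
Line 2 (8982.97.09, Oray, 1,480 kg, €245,147.20):
Base rate for 8982.97.09 is 12.5% + €2.85/kg.
8982.97.09 has an FTA preferential rate, but origin Oray is not Eriova; base rate stands.
The additional-duty order on 8982.97.09 targets Merador, not Oray; it does not apply.
Duty = €245,147.20 × 12.5% + 1,480 × €2.85 = €34,861.40.
Line 3 (9387.82.69, Eriova, 10,145 units, €1,422,937.70):
Code 9387.82.69 is under a tariff-rate quota (threshold 4,743 units). In-quota: 4,743 units at 5.5%; over-quota: 5,402 units at 10.5%.
Pro-rata value split: in-quota = €1,422,937.70 × 4,743/10,145 = €665,253.18; over-quota = €1,422,937.70 − €665,253.18 = €757,684.52.
In-quota duty = €665,253.18 × 5.5% = €36,588.92. Over-quota duty = €757,684.52 × 10.5% = €79,556.87.
Line duty = €36,588.92 + €79,556.87 = €116,145.79.
Total = €97,776.34 + €34,861.40 + €116,145.79 = €248,783.53.

€248,783.53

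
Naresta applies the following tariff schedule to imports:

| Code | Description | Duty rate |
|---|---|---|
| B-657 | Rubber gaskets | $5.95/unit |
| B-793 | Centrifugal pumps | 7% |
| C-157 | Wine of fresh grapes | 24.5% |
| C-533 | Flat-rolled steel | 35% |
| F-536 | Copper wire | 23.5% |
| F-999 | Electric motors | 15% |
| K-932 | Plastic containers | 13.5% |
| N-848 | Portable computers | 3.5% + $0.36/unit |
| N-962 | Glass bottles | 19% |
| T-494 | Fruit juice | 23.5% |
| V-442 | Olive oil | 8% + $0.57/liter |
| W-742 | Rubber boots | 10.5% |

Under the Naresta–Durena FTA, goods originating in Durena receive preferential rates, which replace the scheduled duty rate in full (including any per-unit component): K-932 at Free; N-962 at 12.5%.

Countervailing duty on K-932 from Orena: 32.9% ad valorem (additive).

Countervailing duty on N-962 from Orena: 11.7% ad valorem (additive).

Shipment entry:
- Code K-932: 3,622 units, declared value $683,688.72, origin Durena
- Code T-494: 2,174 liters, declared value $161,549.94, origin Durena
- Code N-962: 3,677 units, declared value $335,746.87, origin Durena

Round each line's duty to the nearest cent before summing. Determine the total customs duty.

$79,932.60

Line 1 (K-932, Durena, 3,622 units, $683,688.72):
Base rate for K-932 is 13.5%.
Origin Durena qualifies under the Naresta–Durena agreement and K-932 is covered: preferential rate Free applies instead.
The additional-duty order on K-932 targets Orena, not Durena; it does not apply.
Duty = $683,688.72 × 0% = $0.00.
Line 2 (T-494, Durena, 2,174 liters, $161,549.94):
Base rate for T-494 is 23.5%.
Origin Durena is the FTA partner but T-494 is not on the preference list; base rate stands.
Duty = $161,549.94 × 23.5% = $37,964.24.
Line 3 (N-962, Durena, 3,677 units, $335,746.87):
Base rate for N-962 is 19%.
Origin Durena qualifies under the Naresta–Durena agreement and N-962 is covered: preferential rate 12.5% applies instead.
The additional-duty order on N-962 targets Orena, not Durena; it does not apply.
Duty = $335,746.87 × 12.5% = $41,968.36.
Total = $0.00 + $37,964.24 + $41,968.36 = $79,932.60.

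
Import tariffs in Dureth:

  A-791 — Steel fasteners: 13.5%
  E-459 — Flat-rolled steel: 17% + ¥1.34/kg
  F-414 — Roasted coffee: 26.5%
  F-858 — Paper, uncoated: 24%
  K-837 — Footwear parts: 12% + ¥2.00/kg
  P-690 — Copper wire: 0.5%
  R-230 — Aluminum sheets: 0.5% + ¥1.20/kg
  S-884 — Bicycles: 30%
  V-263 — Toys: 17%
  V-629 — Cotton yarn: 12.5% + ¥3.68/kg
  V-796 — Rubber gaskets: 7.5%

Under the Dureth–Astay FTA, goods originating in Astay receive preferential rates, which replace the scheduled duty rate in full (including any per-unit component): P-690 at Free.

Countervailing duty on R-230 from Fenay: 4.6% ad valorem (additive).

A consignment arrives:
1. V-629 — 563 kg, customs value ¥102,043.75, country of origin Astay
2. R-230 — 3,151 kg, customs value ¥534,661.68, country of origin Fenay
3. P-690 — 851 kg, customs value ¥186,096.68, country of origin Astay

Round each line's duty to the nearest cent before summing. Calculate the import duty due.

Line 1 (V-629, Astay, 563 kg, ¥102,043.75):
Base rate for V-629 is 12.5% + ¥3.68/kg.
Origin Astay is the FTA partner but V-629 is not on the preference list; base rate stands.
Duty = ¥102,043.75 × 12.5% + 563 × ¥3.68 = ¥14,827.31.
Line 2 (R-230, Fenay, 3,151 kg, ¥534,661.68):
Base rate for R-230 is 0.5% + ¥1.20/kg.
Additional duty on R-230 from Fenay: +4.6%. Applied ad valorem rate: 0.5% + 4.6% = 5.1%.
Duty = ¥534,661.68 × 5.1% + 3,151 × ¥1.20 = ¥31,048.95.
Line 3 (P-690, Astay, 851 kg, ¥186,096.68):
Base rate for P-690 is 0.5%.
Origin Astay qualifies under the Dureth–Astay agreement and P-690 is covered: preferential rate Free applies instead.
Duty = ¥186,096.68 × 0% = ¥0.00.
Total = ¥14,827.31 + ¥31,048.95 + ¥0.00 = ¥45,876.26.

¥45,876.26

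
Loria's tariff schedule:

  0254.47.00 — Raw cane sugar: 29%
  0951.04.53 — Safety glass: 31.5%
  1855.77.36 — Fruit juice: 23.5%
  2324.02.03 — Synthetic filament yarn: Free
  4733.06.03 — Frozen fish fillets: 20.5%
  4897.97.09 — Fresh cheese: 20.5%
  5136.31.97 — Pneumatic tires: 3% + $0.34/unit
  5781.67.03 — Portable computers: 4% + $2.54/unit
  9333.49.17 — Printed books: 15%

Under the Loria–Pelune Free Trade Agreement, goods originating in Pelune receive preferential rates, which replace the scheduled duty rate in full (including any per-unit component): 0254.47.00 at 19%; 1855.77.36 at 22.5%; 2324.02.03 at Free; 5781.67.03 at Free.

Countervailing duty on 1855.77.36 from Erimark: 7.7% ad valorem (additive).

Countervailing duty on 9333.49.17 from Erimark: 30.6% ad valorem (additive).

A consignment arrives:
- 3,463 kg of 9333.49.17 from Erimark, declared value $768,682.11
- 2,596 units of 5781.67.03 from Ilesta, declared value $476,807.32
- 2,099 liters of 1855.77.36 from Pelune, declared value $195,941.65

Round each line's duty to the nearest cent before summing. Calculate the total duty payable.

Line 1 (9333.49.17, Erimark, 3,463 kg, $768,682.11):
Base rate for 9333.49.17 is 15%.
Additional duty on 9333.49.17 from Erimark: +30.6%. Applied ad valorem rate: 15% + 30.6% = 45.6%.
Duty = $768,682.11 × 45.6% = $350,519.04.
Line 2 (5781.67.03, Ilesta, 2,596 units, $476,807.32):
Base rate for 5781.67.03 is 4% + $2.54/unit.
5781.67.03 has an FTA preferential rate, but origin Ilesta is not Pelune; base rate stands.
Duty = $476,807.32 × 4% + 2,596 × $2.54 = $25,666.13.
Line 3 (1855.77.36, Pelune, 2,099 liters, $195,941.65):
Base rate for 1855.77.36 is 23.5%.
Origin Pelune qualifies under the Loria–Pelune agreement and 1855.77.36 is covered: preferential rate 22.5% applies instead.
The additional-duty order on 1855.77.36 targets Erimark, not Pelune; it does not apply.
Duty = $195,941.65 × 22.5% = $44,086.87.
Total = $350,519.04 + $25,666.13 + $44,086.87 = $420,272.04.

$420,272.04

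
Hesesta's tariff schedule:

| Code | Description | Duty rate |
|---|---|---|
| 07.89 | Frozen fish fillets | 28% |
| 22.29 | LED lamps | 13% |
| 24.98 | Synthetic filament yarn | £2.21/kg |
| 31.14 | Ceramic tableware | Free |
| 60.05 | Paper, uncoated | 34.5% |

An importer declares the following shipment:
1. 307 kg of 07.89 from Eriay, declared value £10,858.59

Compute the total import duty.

Line 1 (07.89, Eriay, 307 kg, £10,858.59):
Base rate for 07.89 is 28%.
Duty = £10,858.59 × 28% = £3,040.41.

£3,040.41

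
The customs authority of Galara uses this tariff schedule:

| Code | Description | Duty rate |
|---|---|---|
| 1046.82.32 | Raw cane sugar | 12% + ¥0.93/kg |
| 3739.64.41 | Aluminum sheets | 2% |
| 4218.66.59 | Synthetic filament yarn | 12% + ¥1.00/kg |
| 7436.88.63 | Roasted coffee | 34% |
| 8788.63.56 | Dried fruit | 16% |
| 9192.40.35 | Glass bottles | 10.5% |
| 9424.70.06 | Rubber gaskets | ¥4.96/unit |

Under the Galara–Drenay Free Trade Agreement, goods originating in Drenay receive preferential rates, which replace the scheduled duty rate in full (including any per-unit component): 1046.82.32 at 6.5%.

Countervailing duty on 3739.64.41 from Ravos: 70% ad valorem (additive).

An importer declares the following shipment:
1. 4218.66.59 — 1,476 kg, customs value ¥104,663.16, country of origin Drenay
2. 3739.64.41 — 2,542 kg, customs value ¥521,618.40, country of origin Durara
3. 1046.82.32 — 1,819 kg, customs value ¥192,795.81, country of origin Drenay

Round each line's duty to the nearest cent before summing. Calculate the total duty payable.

Line 1 (4218.66.59, Drenay, 1,476 kg, ¥104,663.16):
Base rate for 4218.66.59 is 12% + ¥1.00/kg.
Origin Drenay is the FTA partner but 4218.66.59 is not on the preference list; base rate stands.
Duty = ¥104,663.16 × 12% + 1,476 × ¥1.00 = ¥14,035.58.
Line 2 (3739.64.41, Durara, 2,542 kg, ¥521,618.40):
Base rate for 3739.64.41 is 2%.
The additional-duty order on 3739.64.41 targets Ravos, not Durara; it does not apply.
Duty = ¥521,618.40 × 2% = ¥10,432.37.
Line 3 (1046.82.32, Drenay, 1,819 kg, ¥192,795.81):
Base rate for 1046.82.32 is 12% + ¥0.93/kg.
Origin Drenay qualifies under the Galara–Drenay agreement and 1046.82.32 is covered: preferential rate 6.5% applies instead.
Duty = ¥192,795.81 × 6.5% = ¥12,531.73.
Total = ¥14,035.58 + ¥10,432.37 + ¥12,531.73 = ¥36,999.68.

¥36,999.68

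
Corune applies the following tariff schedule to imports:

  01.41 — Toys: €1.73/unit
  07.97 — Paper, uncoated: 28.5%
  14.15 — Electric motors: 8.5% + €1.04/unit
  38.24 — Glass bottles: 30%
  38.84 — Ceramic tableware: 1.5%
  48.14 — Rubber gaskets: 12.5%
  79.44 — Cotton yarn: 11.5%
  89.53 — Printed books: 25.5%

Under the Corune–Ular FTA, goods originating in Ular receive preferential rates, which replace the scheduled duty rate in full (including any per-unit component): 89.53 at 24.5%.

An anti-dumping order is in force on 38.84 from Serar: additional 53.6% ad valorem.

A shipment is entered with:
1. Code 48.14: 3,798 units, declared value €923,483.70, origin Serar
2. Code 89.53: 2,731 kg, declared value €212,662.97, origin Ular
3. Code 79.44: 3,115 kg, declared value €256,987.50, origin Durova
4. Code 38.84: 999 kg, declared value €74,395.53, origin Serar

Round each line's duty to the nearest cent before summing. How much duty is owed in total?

Line 1 (48.14, Serar, 3,798 units, €923,483.70):
Base rate for 48.14 is 12.5%.
Duty = €923,483.70 × 12.5% = €115,435.46.
Line 2 (89.53, Ular, 2,731 kg, €212,662.97):
Base rate for 89.53 is 25.5%.
Origin Ular qualifies under the Corune–Ular agreement and 89.53 is covered: preferential rate 24.5% applies instead.
Duty = €212,662.97 × 24.5% = €52,102.43.
Line 3 (79.44, Durova, 3,115 kg, €256,987.50):
Base rate for 79.44 is 11.5%.
Duty = €256,987.50 × 11.5% = €29,553.56.
Line 4 (38.84, Serar, 999 kg, €74,395.53):
Base rate for 38.84 is 1.5%.
Additional duty on 38.84 from Serar: +53.6%. Applied ad valorem rate: 1.5% + 53.6% = 55.1%.
Duty = €74,395.53 × 55.1% = €40,991.94.
Total = €115,435.46 + €52,102.43 + €29,553.56 + €40,991.94 = €238,083.39.

€238,083.39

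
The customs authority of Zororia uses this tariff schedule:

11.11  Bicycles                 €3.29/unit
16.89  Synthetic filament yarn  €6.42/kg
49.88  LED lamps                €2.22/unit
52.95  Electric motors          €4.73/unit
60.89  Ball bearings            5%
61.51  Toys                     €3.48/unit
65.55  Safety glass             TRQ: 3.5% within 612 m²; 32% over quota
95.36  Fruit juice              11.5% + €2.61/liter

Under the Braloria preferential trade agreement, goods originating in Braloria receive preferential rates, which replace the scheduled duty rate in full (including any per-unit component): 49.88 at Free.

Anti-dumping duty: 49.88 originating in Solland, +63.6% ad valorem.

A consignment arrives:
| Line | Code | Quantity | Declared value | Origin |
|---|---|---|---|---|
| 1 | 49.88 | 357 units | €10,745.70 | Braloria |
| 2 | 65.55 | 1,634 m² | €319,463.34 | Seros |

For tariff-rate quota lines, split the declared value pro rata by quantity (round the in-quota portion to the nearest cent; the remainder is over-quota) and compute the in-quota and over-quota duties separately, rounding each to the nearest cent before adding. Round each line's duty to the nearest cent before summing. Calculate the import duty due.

€68,127.41

Line 1 (49.88, Braloria, 357 units, €10,745.70):
Base rate for 49.88 is €2.22/unit.
Origin Braloria qualifies under the Zororia–Braloria agreement and 49.88 is covered: preferential rate Free applies instead.
The additional-duty order on 49.88 targets Solland, not Braloria; it does not apply.
Duty = €10,745.70 × 0% = €0.00.
Line 2 (65.55, Seros, 1,634 m², €319,463.34):
Code 65.55 is under a tariff-rate quota (threshold 612 m²). In-quota: 612 m² at 3.5%; over-quota: 1,022 m² at 32%.
Pro-rata value split: in-quota = €319,463.34 × 612/1,634 = €119,652.12; over-quota = €319,463.34 − €119,652.12 = €199,811.22.
In-quota duty = €119,652.12 × 3.5% = €4,187.82. Over-quota duty = €199,811.22 × 32% = €63,939.59.
Line duty = €4,187.82 + €63,939.59 = €68,127.41.
Total = €0.00 + €68,127.41 = €68,127.41.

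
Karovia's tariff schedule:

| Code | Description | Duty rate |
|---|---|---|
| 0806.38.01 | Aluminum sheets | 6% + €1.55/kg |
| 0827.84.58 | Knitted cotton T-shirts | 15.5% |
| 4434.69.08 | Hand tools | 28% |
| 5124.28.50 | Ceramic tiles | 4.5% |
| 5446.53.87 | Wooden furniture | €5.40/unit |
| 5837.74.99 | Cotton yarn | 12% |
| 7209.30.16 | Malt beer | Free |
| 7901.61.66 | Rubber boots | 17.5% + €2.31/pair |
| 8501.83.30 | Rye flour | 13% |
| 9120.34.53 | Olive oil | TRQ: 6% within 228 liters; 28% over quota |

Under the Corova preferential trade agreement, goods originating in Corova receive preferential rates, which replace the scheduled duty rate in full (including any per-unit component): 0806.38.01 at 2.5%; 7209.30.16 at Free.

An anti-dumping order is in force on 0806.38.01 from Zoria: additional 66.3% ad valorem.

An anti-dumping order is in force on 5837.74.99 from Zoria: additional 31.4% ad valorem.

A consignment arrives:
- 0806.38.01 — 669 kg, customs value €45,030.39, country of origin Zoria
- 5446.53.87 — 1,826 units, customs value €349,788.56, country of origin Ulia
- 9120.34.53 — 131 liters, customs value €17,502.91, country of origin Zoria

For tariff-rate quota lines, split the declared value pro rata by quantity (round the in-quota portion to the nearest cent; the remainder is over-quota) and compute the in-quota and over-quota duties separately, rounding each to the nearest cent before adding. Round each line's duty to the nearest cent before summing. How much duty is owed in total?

Line 1 (0806.38.01, Zoria, 669 kg, €45,030.39):
Base rate for 0806.38.01 is 6% + €1.55/kg.
0806.38.01 has an FTA preferential rate, but origin Zoria is not Corova; base rate stands.
Additional duty on 0806.38.01 from Zoria: +66.3%. Applied ad valorem rate: 6% + 66.3% = 72.3%.
Duty = €45,030.39 × 72.3% + 669 × €1.55 = €33,593.92.
Line 2 (5446.53.87, Ulia, 1,826 units, €349,788.56):
Base rate for 5446.53.87 is €5.40/unit.
Duty = 1,826 × €5.40 = €9,860.40.
Line 3 (9120.34.53, Zoria, 131 liters, €17,502.91):
Code 9120.34.53 is under a tariff-rate quota (threshold 228 liters). Quantity 131 liters is within the quota, so the in-quota rate 6% applies to the full value.
Duty = €17,502.91 × 6% = €1,050.17.
Total = €33,593.92 + €9,860.40 + €1,050.17 = €44,504.49.

€44,504.49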